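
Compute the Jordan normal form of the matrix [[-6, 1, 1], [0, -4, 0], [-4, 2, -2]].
J = [[-4, 1, 0], [0, -4, 0], [0, 0, -4]]

The characteristic polynomial is det(xI - A) = (x + 4)^3, so the eigenvalues are -4 (algebraic multiplicity 3).

For λ = -4: rank(A + 4I) = 1, rank((A + 4I)^2) = 0. The eigenspace has dimension 3 - 1 = 2, so there are 2 Jordan blocks; the rank sequence gives block sizes [2, 1].

Assembling the blocks gives the Jordan form J above.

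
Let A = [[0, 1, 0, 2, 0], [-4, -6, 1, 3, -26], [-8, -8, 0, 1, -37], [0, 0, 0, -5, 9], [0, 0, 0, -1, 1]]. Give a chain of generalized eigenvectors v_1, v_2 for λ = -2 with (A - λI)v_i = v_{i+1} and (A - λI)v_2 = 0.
v_1 = [[-2, -2, 2, 2, 1]]^T, v_2 = [[-2, -2, 1, 3, 1]]^T

We seek v_1 ∈ ker((A + 2I)^2) \ ker(A + 2I), then set v_{i+1} = (A + 2I) v_i.

One such chain is v_1 = [[-2, -2, 2, 2, 1]]^T, v_2 = [[-2, -2, 1, 3, 1]]^T. Check: (A + 2I) v_2 = [[0, 0, 0, 0, 0]]^T = 0.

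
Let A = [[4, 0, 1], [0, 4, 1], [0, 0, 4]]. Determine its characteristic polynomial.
xI - A = [[x - 4, 0, -1], [0, x - 4, -1], [0, 0, x - 4]].

Expanding det(xI - A) along the first row:
det(xI - A) = + (x - 4)·det([[x - 4, -1], [0, x - 4]]) - (0)·det([[0, -1], [0, x - 4]]) + (-1)·det([[0, x - 4], [0, 0]]).

Evaluating gives χ_A(x) = x^3 - 12x^2 + 48x - 64 = (x - 4)^3.

χ_A(x) = (x - 4)^3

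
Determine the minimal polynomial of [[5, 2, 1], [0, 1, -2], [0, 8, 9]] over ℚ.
The characteristic polynomial factors as (x - 5)^3. The minimal polynomial is ∏(x - λ)^{k_λ} where k_λ is the size of the largest Jordan block at λ.

For λ = 5: rank(A - 5I) = 1, and the largest Jordan block has size 2 (the smallest k with rank((A - 5I)^k) = rank((A - 5I)^(k+1))).

So m_A(x) = (x - 5)^2.

m_A(x) = (x - 5)^2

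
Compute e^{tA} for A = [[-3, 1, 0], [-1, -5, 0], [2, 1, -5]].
e^{tA} = [[(t + 1)*e^{-4*t}, t*e^{-4*t}, 0], [-t*e^{-4*t}, (1 - t)*e^{-4*t}, 0], [((t + 1)*e^{t} - 1)*e^{-5*t}, t*e^{-4*t}, e^{-5*t}]]

A has Jordan form J = [[-5, 0, 0], [0, -4, 1], [0, 0, -4]] with A = PJP^{-1}, so e^{tA} = P e^{tJ} P^{-1}.

For a Jordan block J_k(λ), e^{tJ_k(λ)} = e^{λt} · (I + tN + t^2 N^2/2! + ... + t^{k-1} N^{k-1}/(k-1)!) where N is the nilpotent superdiagonal part.

Assembling the blocks and conjugating back gives the entries of e^{tA} as shown above.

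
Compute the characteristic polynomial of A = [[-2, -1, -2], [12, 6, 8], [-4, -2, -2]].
χ_A(x) = x^2(x - 2)

xI - A = [[x + 2, 1, 2], [-12, x - 6, -8], [4, 2, x + 2]].

Expanding det(xI - A) along the first row:
det(xI - A) = + (x + 2)·det([[x - 6, -8], [2, x + 2]]) - (1)·det([[-12, -8], [4, x + 2]]) + (2)·det([[-12, x - 6], [4, 2]]).

Evaluating gives χ_A(x) = x^3 - 2x^2 = x^2(x - 2).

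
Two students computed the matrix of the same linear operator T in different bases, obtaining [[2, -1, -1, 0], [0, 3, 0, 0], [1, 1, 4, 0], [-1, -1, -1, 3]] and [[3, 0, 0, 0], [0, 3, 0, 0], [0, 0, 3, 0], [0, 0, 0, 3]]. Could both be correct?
Both have characteristic polynomial (x - 3)^4, but the minimal polynomial of A is (x - 3)^2 while the minimal polynomial of B is x - 3. The minimal polynomial is a similarity invariant, so A and B are not similar.

No.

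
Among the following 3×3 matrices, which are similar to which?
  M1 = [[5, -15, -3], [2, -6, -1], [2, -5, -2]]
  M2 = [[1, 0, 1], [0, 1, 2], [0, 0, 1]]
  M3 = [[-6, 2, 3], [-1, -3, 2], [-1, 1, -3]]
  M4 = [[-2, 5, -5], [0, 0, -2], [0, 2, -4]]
Characteristic polynomials: χ_{M1} = (x + 1)^3, χ_{M2} = (x - 1)^3, χ_{M3} = (x + 4)^3, χ_{M4} = (x + 2)^3.

{M1}: invariant factors x + 1, (x + 1)^2.

{M2}: invariant factors x - 1, (x - 1)^2.

{M3}: invariant factors (x + 4)^3.

{M4}: invariant factors x + 2, (x + 2)^2.

Matrices are similar if and only if their invariant-factor lists agree; the partition into similarity classes is {M1}, {M2}, {M3}, {M4}.

4 classes: {M1}, {M2}, {M3}, {M4}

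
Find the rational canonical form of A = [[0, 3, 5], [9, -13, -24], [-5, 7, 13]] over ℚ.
R = [[0, 0, -1], [1, 0, 3], [0, 1, 0]]

The invariant factors of A (the non-unit diagonal entries of the Smith normal form of xI - A over ℚ[x]) are x^3 - 3x + 1, each dividing the next. The characteristic polynomial is their product, x^3 - 3x + 1.

The rational canonical form is the block-diagonal matrix of companion matrices C(f_i):
R = [[0, 0, -1], [1, 0, 3], [0, 1, 0]].

Note the characteristic polynomial does not split into linear factors over ℚ, so A has no Jordan form over ℚ; the rational canonical form exists over any field.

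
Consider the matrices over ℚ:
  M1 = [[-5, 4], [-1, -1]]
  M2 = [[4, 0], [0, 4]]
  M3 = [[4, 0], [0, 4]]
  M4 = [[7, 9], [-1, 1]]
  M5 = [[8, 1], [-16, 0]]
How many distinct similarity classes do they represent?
3 classes: {M1}, {M2, M3}, {M4, M5}

Characteristic polynomials: χ_{M1} = (x + 3)^2, χ_{M2} = (x - 4)^2, χ_{M3} = (x - 4)^2, χ_{M4} = (x - 4)^2, χ_{M5} = (x - 4)^2.

{M1}: invariant factors (x + 3)^2.

{M2, M3}: invariant factors x - 4, x - 4.

{M4, M5}: invariant factors (x - 4)^2.

Matrices are similar if and only if their invariant-factor lists agree; the partition into similarity classes is {M1}, {M2, M3}, {M4, M5}.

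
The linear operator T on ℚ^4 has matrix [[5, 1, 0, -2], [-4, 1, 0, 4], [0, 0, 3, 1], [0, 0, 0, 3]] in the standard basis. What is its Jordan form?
The characteristic polynomial is det(xI - A) = (x - 3)^4, so the eigenvalues are 3 (algebraic multiplicity 4).

For λ = 3: rank(A - 3I) = 2, rank((A - 3I)^2) = 0. The eigenspace has dimension 4 - 2 = 2, so there are 2 Jordan blocks; the rank sequence gives block sizes [2, 2].

Assembling the blocks gives the Jordan form J above.

J = [[3, 1, 0, 0], [0, 3, 0, 0], [0, 0, 3, 1], [0, 0, 0, 3]]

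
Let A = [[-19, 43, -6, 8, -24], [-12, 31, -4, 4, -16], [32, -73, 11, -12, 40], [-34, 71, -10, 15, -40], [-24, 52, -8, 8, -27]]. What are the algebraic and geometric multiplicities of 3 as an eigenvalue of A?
The characteristic polynomial is (x - 5)(x - 3)(x - 1)^3, so the factor x - 3 appears with exponent 1: the algebraic multiplicity is 1.

rank(A - 3I) = 4, so the eigenspace has dimension 5 - 4 = 1: the geometric multiplicity is 1.

algebraic multiplicity 1, geometric multiplicity 1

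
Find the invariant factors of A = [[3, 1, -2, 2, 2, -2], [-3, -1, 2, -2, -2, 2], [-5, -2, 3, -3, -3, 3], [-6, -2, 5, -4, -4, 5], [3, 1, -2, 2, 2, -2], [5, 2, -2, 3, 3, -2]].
x, x^2, x^2(x - 1)

The Jordan structure of A has elementary divisors x^2, x^2, x, (x - 1). Arranging the block sizes at each eigenvalue in decreasing order and taking row products gives the invariant factors.

Invariant factors (smallest first, each dividing the next): x, x^2, x^2(x - 1).

Check: the last factor x^2(x - 1) is the minimal polynomial, and the product x^5(x - 1) is the characteristic polynomial.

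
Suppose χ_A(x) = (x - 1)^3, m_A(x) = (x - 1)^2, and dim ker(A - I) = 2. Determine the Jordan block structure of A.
Jordan blocks: (1, 2), (1, 1)

λ = 1: algebraic multiplicity 3 (exponent in χ_A), largest block size 2 (exponent in m_A), 2 blocks (geometric multiplicity). These force block sizes [2, 1].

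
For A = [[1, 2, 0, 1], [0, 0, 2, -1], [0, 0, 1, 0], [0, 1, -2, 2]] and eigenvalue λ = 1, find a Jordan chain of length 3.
v_1 = [[0, -1, 1, 2]]^T, v_2 = [[0, 1, 0, -1]]^T, v_3 = [[1, 0, 0, 0]]^T

We seek v_1 ∈ ker((A - I)^3) \ ker((A - I)^2), then set v_{i+1} = (A - I) v_i.

One such chain is v_1 = [[0, -1, 1, 2]]^T, v_2 = [[0, 1, 0, -1]]^T, v_3 = [[1, 0, 0, 0]]^T. Check: (A - I) v_3 = [[0, 0, 0, 0]]^T = 0.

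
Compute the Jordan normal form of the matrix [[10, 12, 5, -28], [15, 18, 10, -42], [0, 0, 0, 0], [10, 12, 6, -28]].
The characteristic polynomial is det(xI - A) = x^4, so the eigenvalues are 0 (algebraic multiplicity 4).

For λ = 0: rank(A) = 2, rank(A^2) = 1, rank(A^3) = 0. The eigenspace has dimension 4 - 2 = 2, so there are 2 Jordan blocks; the rank sequence gives block sizes [3, 1].

Assembling the blocks gives the Jordan form J above.

J = [[0, 1, 0, 0], [0, 0, 1, 0], [0, 0, 0, 0], [0, 0, 0, 0]]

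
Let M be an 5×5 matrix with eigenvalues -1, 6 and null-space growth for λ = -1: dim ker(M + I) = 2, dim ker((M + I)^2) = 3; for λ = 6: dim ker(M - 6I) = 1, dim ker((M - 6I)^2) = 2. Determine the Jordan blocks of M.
Jordan blocks: (-1, 2), (-1, 1), (6, 2)

λ = -1: successive nullity increments [2, 1] count blocks of size ≥ k; block sizes are [2, 1].
λ = 6: successive nullity increments [1, 1] count blocks of size ≥ k; block sizes are [2].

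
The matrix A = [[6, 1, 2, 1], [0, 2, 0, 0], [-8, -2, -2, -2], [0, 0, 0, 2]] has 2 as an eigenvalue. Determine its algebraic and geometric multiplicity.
algebraic multiplicity 4, geometric multiplicity 3

The characteristic polynomial is (x - 2)^4, so the factor x - 2 appears with exponent 4: the algebraic multiplicity is 4.

rank(A - 2I) = 1, so the eigenspace has dimension 4 - 1 = 3: the geometric multiplicity is 3.

Since 3 < 4, A is not diagonalizable.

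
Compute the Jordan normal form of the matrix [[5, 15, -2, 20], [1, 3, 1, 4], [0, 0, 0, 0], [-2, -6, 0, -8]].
J = [[0, 1, 0, 0], [0, 0, 1, 0], [0, 0, 0, 0], [0, 0, 0, 0]]

The characteristic polynomial is det(xI - A) = x^4, so the eigenvalues are 0 (algebraic multiplicity 4).

For λ = 0: rank(A) = 2, rank(A^2) = 1, rank(A^3) = 0. The eigenspace has dimension 4 - 2 = 2, so there are 2 Jordan blocks; the rank sequence gives block sizes [3, 1].

Assembling the blocks gives the Jordan form J above.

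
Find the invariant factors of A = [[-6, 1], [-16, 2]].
(x + 2)^2

The Jordan structure of A has elementary divisors (x + 2)^2. Arranging the block sizes at each eigenvalue in decreasing order and taking row products gives the invariant factors.

Invariant factors (smallest first, each dividing the next): (x + 2)^2.

Check: the last factor (x + 2)^2 is the minimal polynomial, and the product (x + 2)^2 is the characteristic polynomial.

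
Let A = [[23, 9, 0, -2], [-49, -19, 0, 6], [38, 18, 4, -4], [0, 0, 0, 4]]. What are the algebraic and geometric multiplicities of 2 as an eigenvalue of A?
algebraic multiplicity 2, geometric multiplicity 1

The characteristic polynomial is (x - 4)^2(x - 2)^2, so the factor x - 2 appears with exponent 2: the algebraic multiplicity is 2.

rank(A - 2I) = 3, so the eigenspace has dimension 4 - 3 = 1: the geometric multiplicity is 1.

Since 1 < 2, A is not diagonalizable.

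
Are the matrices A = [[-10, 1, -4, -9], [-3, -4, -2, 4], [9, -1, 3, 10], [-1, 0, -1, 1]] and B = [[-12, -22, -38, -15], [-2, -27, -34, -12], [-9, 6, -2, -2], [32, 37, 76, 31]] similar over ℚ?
Two matrices over a field are similar if and only if they have the same invariant factors.

Both A and B have characteristic polynomial x^2(x + 5)^2 and minimal polynomial x^2(x + 5)^2. Computing further, both have invariant factors x^2(x + 5)^2. Hence A and B are similar.

Yes.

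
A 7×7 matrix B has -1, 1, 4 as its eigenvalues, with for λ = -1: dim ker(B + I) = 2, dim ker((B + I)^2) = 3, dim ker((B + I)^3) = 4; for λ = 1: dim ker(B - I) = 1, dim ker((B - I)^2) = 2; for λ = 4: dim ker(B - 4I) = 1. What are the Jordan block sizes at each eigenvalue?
Jordan blocks: (-1, 3), (-1, 1), (1, 2), (4, 1)

λ = -1: successive nullity increments [2, 1, 1] count blocks of size ≥ k; block sizes are [3, 1].
λ = 1: successive nullity increments [1, 1] count blocks of size ≥ k; block sizes are [2].
λ = 4: successive nullity increments [1] count blocks of size ≥ k; block sizes are [1].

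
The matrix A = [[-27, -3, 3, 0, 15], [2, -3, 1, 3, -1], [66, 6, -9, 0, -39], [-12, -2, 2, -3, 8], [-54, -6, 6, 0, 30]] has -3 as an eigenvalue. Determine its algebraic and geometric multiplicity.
algebraic multiplicity 4, geometric multiplicity 2

The characteristic polynomial is x(x + 3)^4, so the factor x + 3 appears with exponent 4: the algebraic multiplicity is 4.

rank(A + 3I) = 3, so the eigenspace has dimension 5 - 3 = 2: the geometric multiplicity is 2.

Since 2 < 4, A is not diagonalizable.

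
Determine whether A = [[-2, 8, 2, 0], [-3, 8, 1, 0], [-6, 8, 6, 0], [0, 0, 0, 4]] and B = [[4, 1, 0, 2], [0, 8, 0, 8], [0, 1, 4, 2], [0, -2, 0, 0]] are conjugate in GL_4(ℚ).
Two matrices over a field are similar if and only if they have the same invariant factors.

Both A and B have characteristic polynomial (x - 4)^4 and minimal polynomial (x - 4)^2. Computing further, both have invariant factors x - 4, x - 4, (x - 4)^2. Hence A and B are similar.

Yes.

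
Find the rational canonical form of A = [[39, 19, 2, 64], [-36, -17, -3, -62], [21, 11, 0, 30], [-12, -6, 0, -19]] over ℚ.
R = [[0, 0, 0, 0], [1, 0, 0, 0], [0, 1, 0, 10], [0, 0, 1, 3]]

The invariant factors of A (the non-unit diagonal entries of the Smith normal form of xI - A over ℚ[x]) are x^2(x - 5)(x + 2), each dividing the next. The characteristic polynomial is their product, x^2(x - 5)(x + 2).

The rational canonical form is the block-diagonal matrix of companion matrices C(f_i):
R = [[0, 0, 0, 0], [1, 0, 0, 0], [0, 1, 0, 10], [0, 0, 1, 3]].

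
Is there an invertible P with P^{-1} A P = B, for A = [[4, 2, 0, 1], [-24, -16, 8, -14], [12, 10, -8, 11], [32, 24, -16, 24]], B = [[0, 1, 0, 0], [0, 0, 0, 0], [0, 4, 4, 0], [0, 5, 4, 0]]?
Two matrices over a field are similar if and only if they have the same invariant factors.

Both A and B have characteristic polynomial x^3(x - 4) and minimal polynomial x^2(x - 4). Computing further, both have invariant factors x, x^2(x - 4). Hence A and B are similar.

Yes.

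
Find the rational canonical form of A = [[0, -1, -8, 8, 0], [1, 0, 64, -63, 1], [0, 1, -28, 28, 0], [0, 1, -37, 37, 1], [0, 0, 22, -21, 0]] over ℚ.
The invariant factors of A (the non-unit diagonal entries of the Smith normal form of xI - A over ℚ[x]) are (x - 6)(x - 3)(x^3 + 3x - 2), each dividing the next. The characteristic polynomial is their product, (x - 6)(x - 3)(x^3 + 3x - 2).

The rational canonical form is the block-diagonal matrix of companion matrices C(f_i):
R = [[0, 0, 0, 0, 36], [1, 0, 0, 0, -72], [0, 1, 0, 0, 29], [0, 0, 1, 0, -21], [0, 0, 0, 1, 9]].

Note the characteristic polynomial does not split into linear factors over ℚ, so A has no Jordan form over ℚ; the rational canonical form exists over any field.

R = [[0, 0, 0, 0, 36], [1, 0, 0, 0, -72], [0, 1, 0, 0, 29], [0, 0, 1, 0, -21], [0, 0, 0, 1, 9]]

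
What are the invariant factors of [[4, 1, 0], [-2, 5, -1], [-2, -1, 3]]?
(x - 4)^3

The Jordan structure of A has elementary divisors (x - 4)^3. Arranging the block sizes at each eigenvalue in decreasing order and taking row products gives the invariant factors.

Invariant factors (smallest first, each dividing the next): (x - 4)^3.

Check: the last factor (x - 4)^3 is the minimal polynomial, and the product (x - 4)^3 is the characteristic polynomial.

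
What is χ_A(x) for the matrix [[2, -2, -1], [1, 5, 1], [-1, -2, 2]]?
χ_A(x) = (x - 3)^3

xI - A = [[x - 2, 2, 1], [-1, x - 5, -1], [1, 2, x - 2]].

Expanding det(xI - A) along the first row:
det(xI - A) = + (x - 2)·det([[x - 5, -1], [2, x - 2]]) - (2)·det([[-1, -1], [1, x - 2]]) + (1)·det([[-1, x - 5], [1, 2]]).

Evaluating gives χ_A(x) = x^3 - 9x^2 + 27x - 27 = (x - 3)^3.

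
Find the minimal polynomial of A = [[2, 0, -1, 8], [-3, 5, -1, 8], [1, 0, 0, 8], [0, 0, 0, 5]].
The characteristic polynomial factors as (x - 5)^2(x - 1)^2. The minimal polynomial is ∏(x - λ)^{k_λ} where k_λ is the size of the largest Jordan block at λ.

For λ = 1: rank(A - I) = 3, and the largest Jordan block has size 2 (the smallest k with rank((A - I)^k) = rank((A - I)^(k+1))).
For λ = 5: rank(A - 5I) = 2, and the largest Jordan block has size 1 (the smallest k with rank((A - 5I)^k) = rank((A - 5I)^(k+1))).

So m_A(x) = (x - 5)(x - 1)^2.

m_A(x) = (x - 5)(x - 1)^2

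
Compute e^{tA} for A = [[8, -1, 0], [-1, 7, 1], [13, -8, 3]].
A has Jordan form J = [[6, 1, 0], [0, 6, 1], [0, 0, 6]] with A = PJP^{-1}, so e^{tA} = P e^{tJ} P^{-1}.

For a Jordan block J_k(λ), e^{tJ_k(λ)} = e^{λt} · (I + tN + t^2 N^2/2! + ... + t^{k-1} N^{k-1}/(k-1)!) where N is the nilpotent superdiagonal part.

Assembling the blocks and conjugating back gives the entries of e^{tA} as shown above.

e^{tA} = [[(5*t^2 + 4*t + 2)*e^{6*t}/2, t*(-3*t - 2)*e^{6*t}/2, -t^2*e^{6*t}/2], [t*(5*t - 1)*e^{6*t}, (-3*t^2 + t + 1)*e^{6*t}, t*(1 - t)*e^{6*t}], [t*(26 - 5*t)*e^{6*t}/2, t*(3*t - 16)*e^{6*t}/2, (t^2 - 6*t + 2)*e^{6*t}/2]]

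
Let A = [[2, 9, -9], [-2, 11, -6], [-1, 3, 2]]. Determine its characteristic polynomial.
xI - A = [[x - 2, -9, 9], [2, x - 11, 6], [1, -3, x - 2]].

Expanding det(xI - A) along the first row:
det(xI - A) = + (x - 2)·det([[x - 11, 6], [-3, x - 2]]) - (-9)·det([[2, 6], [1, x - 2]]) + (9)·det([[2, x - 11], [1, -3]]).

Evaluating gives χ_A(x) = x^3 - 15x^2 + 75x - 125 = (x - 5)^3.

χ_A(x) = (x - 5)^3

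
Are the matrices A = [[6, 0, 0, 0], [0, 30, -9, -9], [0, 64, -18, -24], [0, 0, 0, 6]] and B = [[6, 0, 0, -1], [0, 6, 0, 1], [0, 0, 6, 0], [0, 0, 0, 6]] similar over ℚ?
Two matrices over a field are similar if and only if they have the same invariant factors.

Both A and B have characteristic polynomial (x - 6)^4 and minimal polynomial (x - 6)^2. Computing further, both have invariant factors x - 6, x - 6, (x - 6)^2. Hence A and B are similar.

Yes.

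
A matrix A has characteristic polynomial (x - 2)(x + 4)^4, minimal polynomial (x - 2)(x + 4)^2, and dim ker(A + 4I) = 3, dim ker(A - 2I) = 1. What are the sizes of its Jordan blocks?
Jordan blocks: (-4, 2), (-4, 1), (-4, 1), (2, 1)

λ = -4: algebraic multiplicity 4 (exponent in χ_A), largest block size 2 (exponent in m_A), 3 blocks (geometric multiplicity). These force block sizes [2, 1, 1].
λ = 2: algebraic multiplicity 1 (exponent in χ_A), largest block size 1 (exponent in m_A), 1 block (geometric multiplicity). This forces block sizes [1].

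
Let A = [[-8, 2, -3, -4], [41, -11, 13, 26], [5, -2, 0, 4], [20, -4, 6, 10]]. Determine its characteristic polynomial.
χ_A(x) = (x - 2)(x + 3)^2(x + 5)

xI - A = [[x + 8, -2, 3, 4], [-41, x + 11, -13, -26], [-5, 2, x, -4], [-20, 4, -6, x - 10]].

Expanding det(xI - A) along the first row:
det(xI - A) = + (x + 8)·det([[x + 11, -13, -26], [2, x, -4], [4, -6, x - 10]]) - (-2)·det([[-41, -13, -26], [-5, x, -4], [-20, -6, x - 10]]) + (3)·det([[-41, x + 11, -26], [-5, 2, -4], [-20, 4, x - 10]]) - (4)·det([[-41, x + 11, -13], [-5, 2, x], [-20, 4, -6]]).

Evaluating gives χ_A(x) = x^4 + 9x^3 + 17x^2 - 33x - 90 = (x - 2)(x + 3)^2(x + 5).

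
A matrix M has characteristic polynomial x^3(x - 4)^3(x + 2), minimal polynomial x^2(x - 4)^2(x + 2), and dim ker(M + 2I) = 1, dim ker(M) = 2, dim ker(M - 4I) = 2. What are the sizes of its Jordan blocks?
λ = -2: algebraic multiplicity 1 (exponent in χ_M), largest block size 1 (exponent in m_M), 1 block (geometric multiplicity). This forces block sizes [1].
λ = 0: algebraic multiplicity 3 (exponent in χ_M), largest block size 2 (exponent in m_M), 2 blocks (geometric multiplicity). These force block sizes [2, 1].
λ = 4: algebraic multiplicity 3 (exponent in χ_M), largest block size 2 (exponent in m_M), 2 blocks (geometric multiplicity). These force block sizes [2, 1].

Jordan blocks: (-2, 1), (0, 2), (0, 1), (4, 2), (4, 1)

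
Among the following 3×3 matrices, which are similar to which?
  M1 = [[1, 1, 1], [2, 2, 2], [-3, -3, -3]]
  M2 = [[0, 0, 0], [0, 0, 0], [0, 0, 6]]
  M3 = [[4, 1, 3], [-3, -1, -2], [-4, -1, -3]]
3 classes: {M1}, {M2}, {M3}

Characteristic polynomials: χ_{M1} = x^3, χ_{M2} = x^2(x - 6), χ_{M3} = x^3.

{M1}: invariant factors x, x^2.

{M2}: invariant factors x, x(x - 6).

{M3}: invariant factors x^3.

Matrices are similar if and only if their invariant-factor lists agree; the partition into similarity classes is {M1}, {M2}, {M3}.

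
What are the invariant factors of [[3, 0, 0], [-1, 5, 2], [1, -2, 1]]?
The Jordan structure of A has elementary divisors (x - 3)^2, (x - 3). Arranging the block sizes at each eigenvalue in decreasing order and taking row products gives the invariant factors.

Invariant factors (smallest first, each dividing the next): x - 3, (x - 3)^2.

Check: the last factor (x - 3)^2 is the minimal polynomial, and the product (x - 3)^3 is the characteristic polynomial.

x - 3, (x - 3)^2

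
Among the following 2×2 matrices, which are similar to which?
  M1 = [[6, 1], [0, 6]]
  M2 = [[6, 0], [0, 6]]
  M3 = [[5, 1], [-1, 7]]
2 classes: {M1, M3}, {M2}

Characteristic polynomials: χ_{M1} = (x - 6)^2, χ_{M2} = (x - 6)^2, χ_{M3} = (x - 6)^2.

{M1, M3}: invariant factors (x - 6)^2.

{M2}: invariant factors x - 6, x - 6.

Matrices are similar if and only if their invariant-factor lists agree; the partition into similarity classes is {M1, M3}, {M2}.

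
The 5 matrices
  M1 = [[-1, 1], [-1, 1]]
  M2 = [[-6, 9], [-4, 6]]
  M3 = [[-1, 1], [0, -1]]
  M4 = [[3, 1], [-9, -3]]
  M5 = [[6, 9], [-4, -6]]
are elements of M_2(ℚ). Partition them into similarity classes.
Characteristic polynomials: χ_{M1} = x^2, χ_{M2} = x^2, χ_{M3} = (x + 1)^2, χ_{M4} = x^2, χ_{M5} = x^2.

{M1, M2, M4, M5}: invariant factors x^2.

{M3}: invariant factors (x + 1)^2.

Matrices are similar if and only if their invariant-factor lists agree; the partition into similarity classes is {M1, M2, M4, M5}, {M3}.

2 classes: {M1, M2, M4, M5}, {M3}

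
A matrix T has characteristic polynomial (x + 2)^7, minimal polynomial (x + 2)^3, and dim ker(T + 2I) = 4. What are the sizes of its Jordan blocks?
Jordan blocks: (-2, 3), (-2, 2), (-2, 1), (-2, 1)

λ = -2: algebraic multiplicity 7 (exponent in χ_T), largest block size 3 (exponent in m_T), 4 blocks (geometric multiplicity). These force block sizes [3, 2, 1, 1].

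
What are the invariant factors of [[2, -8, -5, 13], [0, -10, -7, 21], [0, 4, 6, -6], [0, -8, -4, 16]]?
The Jordan structure of A has elementary divisors (x - 2), (x - 4)^2, (x - 4). Arranging the block sizes at each eigenvalue in decreasing order and taking row products gives the invariant factors.

Invariant factors (smallest first, each dividing the next): x - 4, (x - 4)^2(x - 2).

Check: the last factor (x - 4)^2(x - 2) is the minimal polynomial, and the product (x - 4)^3(x - 2) is the characteristic polynomial.

x - 4, (x - 4)^2(x - 2)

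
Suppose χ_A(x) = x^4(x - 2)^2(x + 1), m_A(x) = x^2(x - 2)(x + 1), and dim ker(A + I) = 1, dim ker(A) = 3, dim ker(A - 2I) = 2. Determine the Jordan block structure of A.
λ = -1: algebraic multiplicity 1 (exponent in χ_A), largest block size 1 (exponent in m_A), 1 block (geometric multiplicity). This forces block sizes [1].
λ = 0: algebraic multiplicity 4 (exponent in χ_A), largest block size 2 (exponent in m_A), 3 blocks (geometric multiplicity). These force block sizes [2, 1, 1].
λ = 2: algebraic multiplicity 2 (exponent in χ_A), largest block size 1 (exponent in m_A), 2 blocks (geometric multiplicity). These force block sizes [1, 1].

Jordan blocks: (-1, 1), (0, 2), (0, 1), (0, 1), (2, 1), (2, 1)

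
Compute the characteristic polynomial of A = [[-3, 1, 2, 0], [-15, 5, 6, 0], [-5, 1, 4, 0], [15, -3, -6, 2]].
χ_A(x) = (x - 2)^4

xI - A = [[x + 3, -1, -2, 0], [15, x - 5, -6, 0], [5, -1, x - 4, 0], [-15, 3, 6, x - 2]].

Expanding det(xI - A) along the first row:
det(xI - A) = + (x + 3)·det([[x - 5, -6, 0], [-1, x - 4, 0], [3, 6, x - 2]]) - (-1)·det([[15, -6, 0], [5, x - 4, 0], [-15, 6, x - 2]]) + (-2)·det([[15, x - 5, 0], [5, -1, 0], [-15, 3, x - 2]]) - (0)·det([[15, x - 5, -6], [5, -1, x - 4], [-15, 3, 6]]).

Evaluating gives χ_A(x) = x^4 - 8x^3 + 24x^2 - 32x + 16 = (x - 2)^4.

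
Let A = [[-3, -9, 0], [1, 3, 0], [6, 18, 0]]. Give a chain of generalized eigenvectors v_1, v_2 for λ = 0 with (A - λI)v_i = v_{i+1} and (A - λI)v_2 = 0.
We seek v_1 ∈ ker(A^2) \ ker(A), then set v_{i+1} = A v_i.

One such chain is v_1 = [[-2, 1, 4]]^T, v_2 = [[-3, 1, 6]]^T. Check: A v_2 = [[0, 0, 0]]^T = 0.

v_1 = [[-2, 1, 4]]^T, v_2 = [[-3, 1, 6]]^T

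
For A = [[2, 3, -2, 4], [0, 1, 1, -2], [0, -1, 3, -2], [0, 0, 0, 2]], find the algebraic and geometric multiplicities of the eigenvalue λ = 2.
algebraic multiplicity 4, geometric multiplicity 2

The characteristic polynomial is (x - 2)^4, so the factor x - 2 appears with exponent 4: the algebraic multiplicity is 4.

rank(A - 2I) = 2, so the eigenspace has dimension 4 - 2 = 2: the geometric multiplicity is 2.

Since 2 < 4, A is not diagonalizable.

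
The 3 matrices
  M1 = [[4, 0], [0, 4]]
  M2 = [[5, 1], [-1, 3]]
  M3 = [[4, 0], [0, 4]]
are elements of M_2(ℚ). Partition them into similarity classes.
Characteristic polynomials: χ_{M1} = (x - 4)^2, χ_{M2} = (x - 4)^2, χ_{M3} = (x - 4)^2.

{M1, M3}: invariant factors x - 4, x - 4.

{M2}: invariant factors (x - 4)^2.

Matrices are similar if and only if their invariant-factor lists agree; the partition into similarity classes is {M1, M3}, {M2}.

2 classes: {M1, M3}, {M2}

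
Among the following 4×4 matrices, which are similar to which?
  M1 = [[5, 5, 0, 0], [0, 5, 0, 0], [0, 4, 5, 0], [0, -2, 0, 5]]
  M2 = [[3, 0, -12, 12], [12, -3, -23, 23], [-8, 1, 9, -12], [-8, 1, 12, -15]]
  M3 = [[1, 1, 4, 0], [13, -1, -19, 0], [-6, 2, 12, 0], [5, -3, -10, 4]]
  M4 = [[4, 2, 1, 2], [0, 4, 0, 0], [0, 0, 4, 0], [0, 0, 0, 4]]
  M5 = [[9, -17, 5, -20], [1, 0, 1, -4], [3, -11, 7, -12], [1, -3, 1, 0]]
4 classes: {M1}, {M2}, {M3, M5}, {M4}

Characteristic polynomials: χ_{M1} = (x - 5)^4, χ_{M2} = (x - 3)(x + 3)^3, χ_{M3} = (x - 4)^4, χ_{M4} = (x - 4)^4, χ_{M5} = (x - 4)^4.

{M1}: invariant factors x - 5, x - 5, (x - 5)^2.

{M2}: invariant factors (x - 3)(x + 3)^3.

{M3, M5}: invariant factors x - 4, (x - 4)^3.

{M4}: invariant factors x - 4, x - 4, (x - 4)^2.

Matrices are similar if and only if their invariant-factor lists agree; the partition into similarity classes is {M1}, {M2}, {M3, M5}, {M4}.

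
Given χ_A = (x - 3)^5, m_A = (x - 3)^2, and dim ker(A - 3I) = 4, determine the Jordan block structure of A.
Jordan blocks: (3, 2), (3, 1), (3, 1), (3, 1)

λ = 3: algebraic multiplicity 5 (exponent in χ_A), largest block size 2 (exponent in m_A), 4 blocks (geometric multiplicity). These force block sizes [2, 1, 1, 1].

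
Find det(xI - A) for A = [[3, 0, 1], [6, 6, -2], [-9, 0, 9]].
χ_A(x) = (x - 6)^3

xI - A = [[x - 3, 0, -1], [-6, x - 6, 2], [9, 0, x - 9]].

Expanding det(xI - A) along the first row:
det(xI - A) = + (x - 3)·det([[x - 6, 2], [0, x - 9]]) - (0)·det([[-6, 2], [9, x - 9]]) + (-1)·det([[-6, x - 6], [9, 0]]).

Evaluating gives χ_A(x) = x^3 - 18x^2 + 108x - 216 = (x - 6)^3.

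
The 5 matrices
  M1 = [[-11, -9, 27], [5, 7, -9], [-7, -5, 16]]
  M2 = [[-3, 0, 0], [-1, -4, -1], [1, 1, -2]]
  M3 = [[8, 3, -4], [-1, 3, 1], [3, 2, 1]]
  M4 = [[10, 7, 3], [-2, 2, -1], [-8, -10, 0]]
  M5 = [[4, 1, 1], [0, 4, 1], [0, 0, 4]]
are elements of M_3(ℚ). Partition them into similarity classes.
Characteristic polynomials: χ_{M1} = (x - 4)^3, χ_{M2} = (x + 3)^3, χ_{M3} = (x - 4)^3, χ_{M4} = (x - 4)^3, χ_{M5} = (x - 4)^3.

{M1, M3, M4, M5}: invariant factors (x - 4)^3.

{M2}: invariant factors x + 3, (x + 3)^2.

Matrices are similar if and only if their invariant-factor lists agree; the partition into similarity classes is {M1, M3, M4, M5}, {M2}.

2 classes: {M1, M3, M4, M5}, {M2}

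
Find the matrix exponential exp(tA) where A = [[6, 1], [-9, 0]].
e^{tA} = [[(3*t + 1)*e^{3*t}, t*e^{3*t}], [-9*t*e^{3*t}, (1 - 3*t)*e^{3*t}]]

A has Jordan form J = [[3, 1], [0, 3]] with A = PJP^{-1}, so e^{tA} = P e^{tJ} P^{-1}.

For a Jordan block J_k(λ), e^{tJ_k(λ)} = e^{λt} · (I + tN + t^2 N^2/2! + ... + t^{k-1} N^{k-1}/(k-1)!) where N is the nilpotent superdiagonal part.

Assembling the blocks and conjugating back gives the entries of e^{tA} as shown above.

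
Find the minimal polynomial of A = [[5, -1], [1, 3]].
The characteristic polynomial factors as (x - 4)^2. The minimal polynomial is ∏(x - λ)^{k_λ} where k_λ is the size of the largest Jordan block at λ.

For λ = 4: rank(A - 4I) = 1, and the largest Jordan block has size 2 (the smallest k with rank((A - 4I)^k) = rank((A - 4I)^(k+1))).

So m_A(x) = (x - 4)^2.

m_A(x) = (x - 4)^2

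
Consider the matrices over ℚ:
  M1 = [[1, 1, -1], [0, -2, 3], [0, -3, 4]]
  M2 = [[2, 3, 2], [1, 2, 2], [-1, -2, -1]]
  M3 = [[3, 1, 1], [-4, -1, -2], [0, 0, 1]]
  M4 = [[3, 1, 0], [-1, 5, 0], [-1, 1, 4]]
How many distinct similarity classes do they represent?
3 classes: {M1, M3}, {M2}, {M4}

Characteristic polynomials: χ_{M1} = (x - 1)^3, χ_{M2} = (x - 1)^3, χ_{M3} = (x - 1)^3, χ_{M4} = (x - 4)^3.

{M1, M3}: invariant factors x - 1, (x - 1)^2.

{M2}: invariant factors (x - 1)^3.

{M4}: invariant factors x - 4, (x - 4)^2.

Matrices are similar if and only if their invariant-factor lists agree; the partition into similarity classes is {M1, M3}, {M2}, {M4}.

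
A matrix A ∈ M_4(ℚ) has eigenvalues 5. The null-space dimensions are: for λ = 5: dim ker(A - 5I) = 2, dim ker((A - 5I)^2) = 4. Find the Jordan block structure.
λ = 5: successive nullity increments [2, 2] count blocks of size ≥ k; block sizes are [2, 2].

Jordan blocks: (5, 2), (5, 2)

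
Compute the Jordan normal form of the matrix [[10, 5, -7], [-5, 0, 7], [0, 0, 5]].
J = [[5, 1, 0], [0, 5, 0], [0, 0, 5]]

The characteristic polynomial is det(xI - A) = (x - 5)^3, so the eigenvalues are 5 (algebraic multiplicity 3).

For λ = 5: rank(A - 5I) = 1, rank((A - 5I)^2) = 0. The eigenspace has dimension 3 - 1 = 2, so there are 2 Jordan blocks; the rank sequence gives block sizes [2, 1].

Assembling the blocks gives the Jordan form J above.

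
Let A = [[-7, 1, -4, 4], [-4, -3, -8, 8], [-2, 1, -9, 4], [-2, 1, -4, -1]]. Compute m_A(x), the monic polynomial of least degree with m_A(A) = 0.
m_A(x) = (x + 5)^2

The characteristic polynomial factors as (x + 5)^4. The minimal polynomial is ∏(x - λ)^{k_λ} where k_λ is the size of the largest Jordan block at λ.

For λ = -5: rank(A + 5I) = 1, and the largest Jordan block has size 2 (the smallest k with rank((A + 5I)^k) = rank((A + 5I)^(k+1))).

So m_A(x) = (x + 5)^2.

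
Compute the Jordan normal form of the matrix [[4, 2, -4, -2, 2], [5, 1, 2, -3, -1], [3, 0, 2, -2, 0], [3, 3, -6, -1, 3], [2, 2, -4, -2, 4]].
J = [[2, 1, 0, 0, 0], [0, 2, 0, 0, 0], [0, 0, 2, 1, 0], [0, 0, 0, 2, 0], [0, 0, 0, 0, 2]]

The characteristic polynomial is det(xI - A) = (x - 2)^5, so the eigenvalues are 2 (algebraic multiplicity 5).

For λ = 2: rank(A - 2I) = 2, rank((A - 2I)^2) = 0. The eigenspace has dimension 5 - 2 = 3, so there are 3 Jordan blocks; the rank sequence gives block sizes [2, 2, 1].

Assembling the blocks gives the Jordan form J above.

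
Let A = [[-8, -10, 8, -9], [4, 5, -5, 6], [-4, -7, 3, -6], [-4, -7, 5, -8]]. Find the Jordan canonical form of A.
J = [[-2, 1, 0, 0], [0, -2, 1, 0], [0, 0, -2, 0], [0, 0, 0, -2]]

The characteristic polynomial is det(xI - A) = (x + 2)^4, so the eigenvalues are -2 (algebraic multiplicity 4).

For λ = -2: rank(A + 2I) = 2, rank((A + 2I)^2) = 1, rank((A + 2I)^3) = 0. The eigenspace has dimension 4 - 2 = 2, so there are 2 Jordan blocks; the rank sequence gives block sizes [3, 1].

Assembling the blocks gives the Jordan form J above.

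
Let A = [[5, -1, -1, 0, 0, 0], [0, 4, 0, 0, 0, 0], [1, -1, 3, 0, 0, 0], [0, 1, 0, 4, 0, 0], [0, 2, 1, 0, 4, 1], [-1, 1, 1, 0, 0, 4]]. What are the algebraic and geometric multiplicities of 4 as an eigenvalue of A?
The characteristic polynomial is (x - 4)^6, so the factor x - 4 appears with exponent 6: the algebraic multiplicity is 6.

rank(A - 4I) = 3, so the eigenspace has dimension 6 - 3 = 3: the geometric multiplicity is 3.

Since 3 < 6, A is not diagonalizable.

algebraic multiplicity 6, geometric multiplicity 3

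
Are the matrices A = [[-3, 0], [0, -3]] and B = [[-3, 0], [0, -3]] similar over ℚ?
Two matrices over a field are similar if and only if they have the same invariant factors.

Both A and B have characteristic polynomial (x + 3)^2 and minimal polynomial x + 3. Computing further, both have invariant factors x + 3, x + 3. Hence A and B are similar.

Yes.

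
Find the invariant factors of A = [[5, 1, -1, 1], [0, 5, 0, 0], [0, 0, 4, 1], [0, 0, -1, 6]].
The Jordan structure of A has elementary divisors (x - 5)^2, (x - 5)^2. Arranging the block sizes at each eigenvalue in decreasing order and taking row products gives the invariant factors.

Invariant factors (smallest first, each dividing the next): (x - 5)^2, (x - 5)^2.

Check: the last factor (x - 5)^2 is the minimal polynomial, and the product (x - 5)^4 is the characteristic polynomial.

(x - 5)^2, (x - 5)^2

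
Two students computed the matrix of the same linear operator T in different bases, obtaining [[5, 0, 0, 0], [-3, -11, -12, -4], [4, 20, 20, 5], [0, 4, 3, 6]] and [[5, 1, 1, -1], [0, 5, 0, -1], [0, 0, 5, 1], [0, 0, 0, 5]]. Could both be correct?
Two matrices over a field are similar if and only if they have the same invariant factors.

Both A and B have characteristic polynomial (x - 5)^4 and minimal polynomial (x - 5)^2. Computing further, both have invariant factors (x - 5)^2, (x - 5)^2. Hence A and B are similar.

Yes.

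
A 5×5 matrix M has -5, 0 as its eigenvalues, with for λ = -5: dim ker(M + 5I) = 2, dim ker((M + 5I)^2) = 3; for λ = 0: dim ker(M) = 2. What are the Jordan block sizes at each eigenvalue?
λ = -5: successive nullity increments [2, 1] count blocks of size ≥ k; block sizes are [2, 1].
λ = 0: successive nullity increments [2] count blocks of size ≥ k; block sizes are [1, 1].

Jordan blocks: (-5, 2), (-5, 1), (0, 1), (0, 1)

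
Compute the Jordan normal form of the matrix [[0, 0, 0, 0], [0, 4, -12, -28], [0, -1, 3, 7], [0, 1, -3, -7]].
J = [[0, 1, 0, 0], [0, 0, 0, 0], [0, 0, 0, 0], [0, 0, 0, 0]]

The characteristic polynomial is det(xI - A) = x^4, so the eigenvalues are 0 (algebraic multiplicity 4).

For λ = 0: rank(A) = 1, rank(A^2) = 0. The eigenspace has dimension 4 - 1 = 3, so there are 3 Jordan blocks; the rank sequence gives block sizes [2, 1, 1].

Assembling the blocks gives the Jordan form J above.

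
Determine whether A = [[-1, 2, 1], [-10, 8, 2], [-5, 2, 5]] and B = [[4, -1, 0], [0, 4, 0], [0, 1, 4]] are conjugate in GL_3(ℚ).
Yes.

Two matrices over a field are similar if and only if they have the same invariant factors.

Both A and B have characteristic polynomial (x - 4)^3 and minimal polynomial (x - 4)^2. Computing further, both have invariant factors x - 4, (x - 4)^2. Hence A and B are similar.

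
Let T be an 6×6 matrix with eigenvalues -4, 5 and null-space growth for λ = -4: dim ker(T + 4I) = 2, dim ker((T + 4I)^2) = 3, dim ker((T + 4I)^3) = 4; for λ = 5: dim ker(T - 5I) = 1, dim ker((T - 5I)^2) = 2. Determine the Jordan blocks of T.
Jordan blocks: (-4, 3), (-4, 1), (5, 2)

λ = -4: successive nullity increments [2, 1, 1] count blocks of size ≥ k; block sizes are [3, 1].
λ = 5: successive nullity increments [1, 1] count blocks of size ≥ k; block sizes are [2].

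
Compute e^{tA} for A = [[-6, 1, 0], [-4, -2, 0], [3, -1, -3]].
e^{tA} = [[(1 - 2*t)*e^{-4*t}, t*e^{-4*t}, 0], [-4*t*e^{-4*t}, (2*t + 1)*e^{-4*t}, 0], [(2*t + e^{t} - 1)*e^{-4*t}, -t*e^{-4*t}, e^{-3*t}]]

A has Jordan form J = [[-4, 1, 0], [0, -4, 0], [0, 0, -3]] with A = PJP^{-1}, so e^{tA} = P e^{tJ} P^{-1}.

For a Jordan block J_k(λ), e^{tJ_k(λ)} = e^{λt} · (I + tN + t^2 N^2/2! + ... + t^{k-1} N^{k-1}/(k-1)!) where N is the nilpotent superdiagonal part.

Assembling the blocks and conjugating back gives the entries of e^{tA} as shown above.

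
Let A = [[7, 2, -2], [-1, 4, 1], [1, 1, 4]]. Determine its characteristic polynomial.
χ_A(x) = (x - 5)^3

xI - A = [[x - 7, -2, 2], [1, x - 4, -1], [-1, -1, x - 4]].

Expanding det(xI - A) along the first row:
det(xI - A) = + (x - 7)·det([[x - 4, -1], [-1, x - 4]]) - (-2)·det([[1, -1], [-1, x - 4]]) + (2)·det([[1, x - 4], [-1, -1]]).

Evaluating gives χ_A(x) = x^3 - 15x^2 + 75x - 125 = (x - 5)^3.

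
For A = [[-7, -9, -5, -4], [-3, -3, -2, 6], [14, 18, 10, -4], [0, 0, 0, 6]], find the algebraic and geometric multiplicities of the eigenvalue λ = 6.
algebraic multiplicity 1, geometric multiplicity 1

The characteristic polynomial is x^3(x - 6), so the factor x - 6 appears with exponent 1: the algebraic multiplicity is 1.

rank(A - 6I) = 3, so the eigenspace has dimension 4 - 3 = 1: the geometric multiplicity is 1.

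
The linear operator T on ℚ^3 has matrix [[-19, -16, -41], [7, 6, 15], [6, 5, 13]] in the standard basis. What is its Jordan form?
The characteristic polynomial is det(xI - A) = x^3, so the eigenvalues are 0 (algebraic multiplicity 3).

For λ = 0: rank(A) = 2, rank(A^2) = 1, rank(A^3) = 0. The eigenspace has dimension 3 - 2 = 1, so there is 1 Jordan block; the rank sequence gives block sizes [3].

Assembling the blocks gives the Jordan form J above.

J = [[0, 1, 0], [0, 0, 1], [0, 0, 0]]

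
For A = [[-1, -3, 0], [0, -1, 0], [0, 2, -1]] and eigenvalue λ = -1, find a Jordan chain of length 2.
We seek v_1 ∈ ker((A + I)^2) \ ker(A + I), then set v_{i+1} = (A + I) v_i.

One such chain is v_1 = [[-1, 1, 0]]^T, v_2 = [[-3, 0, 2]]^T. Check: (A + I) v_2 = [[0, 0, 0]]^T = 0.

v_1 = [[-1, 1, 0]]^T, v_2 = [[-3, 0, 2]]^T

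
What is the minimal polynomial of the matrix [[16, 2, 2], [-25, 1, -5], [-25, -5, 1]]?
The characteristic polynomial factors as (x - 6)^3. The minimal polynomial is ∏(x - λ)^{k_λ} where k_λ is the size of the largest Jordan block at λ.

For λ = 6: rank(A - 6I) = 1, and the largest Jordan block has size 2 (the smallest k with rank((A - 6I)^k) = rank((A - 6I)^(k+1))).

So m_A(x) = (x - 6)^2.

m_A(x) = (x - 6)^2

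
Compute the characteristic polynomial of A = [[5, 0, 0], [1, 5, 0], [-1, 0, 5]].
xI - A = [[x - 5, 0, 0], [-1, x - 5, 0], [1, 0, x - 5]].

Expanding det(xI - A) along the first row:
det(xI - A) = + (x - 5)·det([[x - 5, 0], [0, x - 5]]) - (0)·det([[-1, 0], [1, x - 5]]) + (0)·det([[-1, x - 5], [1, 0]]).

Evaluating gives χ_A(x) = x^3 - 15x^2 + 75x - 125 = (x - 5)^3.

χ_A(x) = (x - 5)^3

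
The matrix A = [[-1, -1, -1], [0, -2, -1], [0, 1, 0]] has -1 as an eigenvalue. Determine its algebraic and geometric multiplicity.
The characteristic polynomial is (x + 1)^3, so the factor x + 1 appears with exponent 3: the algebraic multiplicity is 3.

rank(A + I) = 1, so the eigenspace has dimension 3 - 1 = 2: the geometric multiplicity is 2.

Since 2 < 3, A is not diagonalizable.

algebraic multiplicity 3, geometric multiplicity 2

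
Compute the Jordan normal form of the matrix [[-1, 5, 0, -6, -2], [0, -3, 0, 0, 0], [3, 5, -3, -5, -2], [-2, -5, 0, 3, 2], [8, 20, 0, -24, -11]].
J = [[-3, 1, 0, 0, 0], [0, -3, 0, 0, 0], [0, 0, -3, 1, 0], [0, 0, 0, -3, 0], [0, 0, 0, 0, -3]]

The characteristic polynomial is det(xI - A) = (x + 3)^5, so the eigenvalues are -3 (algebraic multiplicity 5).

For λ = -3: rank(A + 3I) = 2, rank((A + 3I)^2) = 0. The eigenspace has dimension 5 - 2 = 3, so there are 3 Jordan blocks; the rank sequence gives block sizes [2, 2, 1].

Assembling the blocks gives the Jordan form J above.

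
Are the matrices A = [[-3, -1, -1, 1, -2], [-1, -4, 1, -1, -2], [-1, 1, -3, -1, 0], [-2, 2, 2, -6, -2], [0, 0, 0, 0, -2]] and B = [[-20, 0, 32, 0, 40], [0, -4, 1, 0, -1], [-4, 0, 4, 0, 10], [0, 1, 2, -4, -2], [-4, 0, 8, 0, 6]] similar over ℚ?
Two matrices over a field are similar if and only if they have the same invariant factors.

Both A and B have characteristic polynomial (x + 2)(x + 4)^4 and minimal polynomial (x + 2)(x + 4)^3. Computing further, both have invariant factors x + 4, (x + 2)(x + 4)^3. Hence A and B are similar.

Yes.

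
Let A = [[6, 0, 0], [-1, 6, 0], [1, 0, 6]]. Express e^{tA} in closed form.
A has Jordan form J = [[6, 1, 0], [0, 6, 0], [0, 0, 6]] with A = PJP^{-1}, so e^{tA} = P e^{tJ} P^{-1}.

For a Jordan block J_k(λ), e^{tJ_k(λ)} = e^{λt} · (I + tN + t^2 N^2/2! + ... + t^{k-1} N^{k-1}/(k-1)!) where N is the nilpotent superdiagonal part.

Assembling the blocks and conjugating back gives the entries of e^{tA} as shown above.

e^{tA} = [[e^{6*t}, 0, 0], [-t*e^{6*t}, e^{6*t}, 0], [t*e^{6*t}, 0, e^{6*t}]]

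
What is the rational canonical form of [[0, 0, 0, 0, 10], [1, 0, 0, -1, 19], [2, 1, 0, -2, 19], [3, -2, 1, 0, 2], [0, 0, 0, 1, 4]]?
R = [[0, 0, 0, 0, 10], [1, 0, 0, 0, 23], [0, 1, 0, 0, 10], [0, 0, 1, 0, 2], [0, 0, 0, 1, 4]]

The invariant factors of A (the non-unit diagonal entries of the Smith normal form of xI - A over ℚ[x]) are (x - 5)(x + 1)(x^3 + 3x + 2), each dividing the next. The characteristic polynomial is their product, (x - 5)(x + 1)(x^3 + 3x + 2).

The rational canonical form is the block-diagonal matrix of companion matrices C(f_i):
R = [[0, 0, 0, 0, 10], [1, 0, 0, 0, 23], [0, 1, 0, 0, 10], [0, 0, 1, 0, 2], [0, 0, 0, 1, 4]].

Note the characteristic polynomial does not split into linear factors over ℚ, so A has no Jordan form over ℚ; the rational canonical form exists over any field.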